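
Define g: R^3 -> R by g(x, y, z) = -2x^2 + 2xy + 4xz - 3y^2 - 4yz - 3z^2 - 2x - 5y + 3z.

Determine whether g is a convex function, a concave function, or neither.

g is quadratic, so its Hessian is the constant matrix H = [[-4, 2, 4], [2, -6, -4], [4, -4, -6]].
Leading principal minors: -4, 20, -24.
Signs alternate −, +, − ⇒ H ≺ 0 ⇒ concave.

concave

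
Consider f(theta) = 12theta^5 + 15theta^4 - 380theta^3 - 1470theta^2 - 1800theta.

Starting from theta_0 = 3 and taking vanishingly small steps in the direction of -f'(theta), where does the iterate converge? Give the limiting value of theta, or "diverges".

f'(theta) = 60(theta - 5)(theta + 1)(theta + 2)(theta + 3), so f'(3) = -14400.
Gradient descent moves in the -f' direction, i.e. theta is increasing.
The nearest critical point in that direction is theta = 5, where f'' = 20160 > 0 (a local minimum). The iterate converges there.

5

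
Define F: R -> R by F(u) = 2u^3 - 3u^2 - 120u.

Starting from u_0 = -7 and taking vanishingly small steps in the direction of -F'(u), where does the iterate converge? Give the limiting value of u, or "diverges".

diverges

F'(u) = 6(u - 5)(u + 4), so F'(-7) = 216.
Gradient descent moves in the -F' direction, i.e. u is decreasing.
There is no critical point below u=-7, and F' keeps the same sign, so the iterate runs off to −∞.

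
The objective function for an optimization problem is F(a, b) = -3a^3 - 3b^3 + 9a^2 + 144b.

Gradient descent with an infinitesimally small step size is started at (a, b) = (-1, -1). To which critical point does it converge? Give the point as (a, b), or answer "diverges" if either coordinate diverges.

F is separable, so gradient descent decouples: a follows -∂F/∂a, b follows -∂F/∂b.
∂F/∂a = -9a(a - 2); at a=-1 this is -27, so a increases.
∂F/∂b = -9(b - 4)(b + 4); at b=-1 this is 135, so b decreases.
a converges to its nearest critical value 0 (a local min of the a-part); b converges to -4. The iterate converges to (0, -4).

(0, -4)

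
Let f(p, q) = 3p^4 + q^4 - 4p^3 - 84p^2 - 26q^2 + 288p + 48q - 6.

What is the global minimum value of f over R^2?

f(p,q) separates as A(p) + B(q) − 6, so its minimum is min A + min B − 6.
A'(p) = 12(p - 3)(p - 2)(p + 4) vanishes at p ∈ {-4, 2, 3}; B'(q) = 4(q - 3)(q - 1)(q + 4) vanishes at q ∈ {-4, 1, 3}.
Local minima of A (where A''>0): A(-4)=-1472, A(3)=243. Local minima of B: B(-4)=-352, B(3)=-9.
So the global minimum of f is A(-4) + B(-4) − 6 = -1472 − 352 − 6 = -1830, attained at (-4, -4).

-1830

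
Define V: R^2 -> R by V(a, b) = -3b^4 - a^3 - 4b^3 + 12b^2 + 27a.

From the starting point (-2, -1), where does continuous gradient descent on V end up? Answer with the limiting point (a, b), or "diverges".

(-3, 0)

V is separable, so gradient descent decouples: a follows -∂V/∂a, b follows -∂V/∂b.
∂V/∂a = -3(a - 3)(a + 3); at a=-2 this is 15, so a decreases.
∂V/∂b = -12b(b - 1)(b + 2); at b=-1 this is -24, so b increases.
a converges to its nearest critical value -3 (a local min of the a-part); b converges to 0. The iterate converges to (-3, 0).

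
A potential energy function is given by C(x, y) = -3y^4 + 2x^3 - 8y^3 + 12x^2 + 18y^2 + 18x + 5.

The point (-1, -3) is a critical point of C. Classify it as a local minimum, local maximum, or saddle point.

saddle point

The mixed partial ∂²C/∂x∂y is 0, so the Hessian at any point is diag(C_xx, C_yy) = diag(12(x + 2), 12(-3y^2 - 4y + 3)).
At (-1, -3): H = diag(12, -144).
The eigenvalues have opposite signs, so H is indefinite: a saddle point.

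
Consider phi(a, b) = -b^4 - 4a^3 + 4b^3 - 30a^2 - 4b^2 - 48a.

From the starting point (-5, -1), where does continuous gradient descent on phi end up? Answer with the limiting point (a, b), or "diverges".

diverges

phi is separable, so gradient descent decouples: a follows -∂phi/∂a, b follows -∂phi/∂b.
∂phi/∂a = -12(a + 1)(a + 4); at a=-5 this is -48, so a increases.
∂phi/∂b = -4b(b - 2)(b - 1); at b=-1 this is 24, so b decreases.
The b-coordinate has no critical point in that direction and runs off to infinity.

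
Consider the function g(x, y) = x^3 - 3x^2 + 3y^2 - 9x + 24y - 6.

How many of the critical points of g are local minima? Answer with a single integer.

g separates as a function of x plus a function of y, so ∇g=0 decouples.
∂g/∂x = 3(x - 3)(x + 1) = 0 at x ∈ {-1, 3}; ∂g/∂y = 6(y + 4) = 0 at y ∈ {-4}.
The Hessian is diagonal: diag(g_xx, g_yy). Second derivatives: g_xx(-1)=-12, g_xx(3)=12; g_yy(-4)=6.
Local minima occur where both diagonal entries positive: (3, -4). Count: 1.

1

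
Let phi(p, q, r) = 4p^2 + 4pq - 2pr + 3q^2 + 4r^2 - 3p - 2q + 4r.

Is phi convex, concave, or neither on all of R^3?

convex

phi is quadratic, so its Hessian is the constant matrix H = [[8, 4, -2], [4, 6, 0], [-2, 0, 8]].
Leading principal minors: 8, 32, 232.
All positive ⇒ H ≻ 0 ⇒ convex.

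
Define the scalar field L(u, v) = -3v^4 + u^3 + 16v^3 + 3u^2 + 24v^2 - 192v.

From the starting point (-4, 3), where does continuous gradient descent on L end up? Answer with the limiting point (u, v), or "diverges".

diverges

L is separable, so gradient descent decouples: u follows -∂L/∂u, v follows -∂L/∂v.
∂L/∂u = 3u(u + 2); at u=-4 this is 24, so u decreases.
∂L/∂v = -12(v - 4)(v - 2)(v + 2); at v=3 this is 60, so v decreases.
The u-coordinate has no critical point in that direction and runs off to infinity.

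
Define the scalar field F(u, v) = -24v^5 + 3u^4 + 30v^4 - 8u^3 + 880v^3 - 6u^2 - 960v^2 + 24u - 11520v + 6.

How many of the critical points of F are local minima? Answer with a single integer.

4

F separates as a function of u plus a function of v, so ∇F=0 decouples.
∂F/∂u = 12(u - 2)(u - 1)(u + 1) = 0 at u ∈ {-1, 1, 2}; ∂F/∂v = -120(v - 4)(v - 3)(v + 2)(v + 4) = 0 at v ∈ {-4, -2, 3, 4}.
The Hessian is diagonal: diag(F_uu, F_vv). Second derivatives: F_uu(-1)=72, F_uu(1)=-24, F_uu(2)=36; F_vv(-4)=13440, F_vv(-2)=-7200, F_vv(3)=4200, F_vv(4)=-5760.
Local minima occur where both diagonal entries positive: (-1, -4), (-1, 3), (2, -4), (2, 3). Count: 4.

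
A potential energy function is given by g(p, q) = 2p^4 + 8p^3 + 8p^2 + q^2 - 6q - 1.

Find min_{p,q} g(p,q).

-10

g(p,q) separates as A(p) + B(q) − 1, so its minimum is min A + min B − 1.
A'(p) = 8p(p + 1)(p + 2) vanishes at p ∈ {-2, -1, 0}; B'(q) = 2q - 6 vanishes at q ∈ {3}.
Local minima of A (where A''>0): A(-2)=0, A(0)=0. Local minima of B: B(3)=-9.
So the global minimum of g is A(-2) + B(3) − 1 = 0 − 9 − 1 = -10, attained at (-2, 3).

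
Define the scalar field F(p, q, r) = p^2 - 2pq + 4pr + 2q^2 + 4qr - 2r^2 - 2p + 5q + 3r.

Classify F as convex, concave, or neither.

neither

F is quadratic, so its Hessian is the constant matrix H = [[2, -2, 4], [-2, 4, 4], [4, 4, -4]].
Leading principal minors: 2, 4, -176.
Neither pattern holds ⇒ H is indefinite ⇒ neither convex nor concave.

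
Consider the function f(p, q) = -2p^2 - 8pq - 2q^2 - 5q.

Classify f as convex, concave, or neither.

f is quadratic, so its Hessian is the constant matrix H = [[-4, -8], [-8, -4]].
det(H) = -48, tr(H) = -8.
det(H) < 0, so H is indefinite: neither convex nor concave.

neither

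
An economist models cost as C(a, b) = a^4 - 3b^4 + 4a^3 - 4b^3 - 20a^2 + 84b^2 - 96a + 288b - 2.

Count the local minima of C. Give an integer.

2

C separates as a function of a plus a function of b, so ∇C=0 decouples.
∂C/∂a = 4(a - 3)(a + 2)(a + 4) = 0 at a ∈ {-4, -2, 3}; ∂C/∂b = -12(b - 4)(b + 2)(b + 3) = 0 at b ∈ {-3, -2, 4}.
The Hessian is diagonal: diag(C_aa, C_bb). Second derivatives: C_aa(-4)=56, C_aa(-2)=-40, C_aa(3)=140; C_bb(-3)=-84, C_bb(-2)=72, C_bb(4)=-504.
Local minima occur where both diagonal entries positive: (-4, -2), (3, -2). Count: 2.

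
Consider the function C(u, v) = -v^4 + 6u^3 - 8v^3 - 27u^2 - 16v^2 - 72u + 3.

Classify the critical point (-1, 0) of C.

local maximum

The mixed partial ∂²C/∂u∂v is 0, so the Hessian at any point is diag(C_uu, C_vv) = diag(18(2u - 3), -4(3v^2 + 12v + 8)).
At (-1, 0): H = diag(-90, -32).
Both eigenvalues are negative, so H is negative definite: a local maximum.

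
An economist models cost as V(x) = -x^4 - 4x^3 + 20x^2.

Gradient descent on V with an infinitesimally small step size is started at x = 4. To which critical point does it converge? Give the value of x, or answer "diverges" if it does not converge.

diverges

V'(x) = -4x(x - 2)(x + 5), so V'(4) = -288.
Gradient descent moves in the -V' direction, i.e. x is increasing.
There is no critical point above x=4, and V' keeps the same sign, so the iterate runs off to +∞.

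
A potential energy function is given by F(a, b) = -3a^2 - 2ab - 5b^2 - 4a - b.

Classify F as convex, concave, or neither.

F is quadratic, so its Hessian is the constant matrix H = [[-6, -2], [-2, -10]].
det(H) = 56, tr(H) = -16.
det(H) > 0 and tr(H) < 0, so H is negative definite everywhere: concave.

concave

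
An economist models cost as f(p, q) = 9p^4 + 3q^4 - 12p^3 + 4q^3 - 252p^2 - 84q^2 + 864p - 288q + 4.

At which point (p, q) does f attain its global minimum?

(-4, 4)

f(p,q) separates as A(p) + B(q) + 4, so its minimum is min A + min B + 4.
A'(p) = 36(p - 3)(p - 2)(p + 4) vanishes at p ∈ {-4, 2, 3}; B'(q) = 12(q - 4)(q + 2)(q + 3) vanishes at q ∈ {-3, -2, 4}.
Local minima of A (where A''>0): A(-4)=-4416, A(3)=729. Local minima of B: B(-3)=243, B(4)=-1472.
So the global minimum of f is A(-4) + B(4) + 4 = -4416 − 1472 + 4 = -5884, attained at (-4, 4).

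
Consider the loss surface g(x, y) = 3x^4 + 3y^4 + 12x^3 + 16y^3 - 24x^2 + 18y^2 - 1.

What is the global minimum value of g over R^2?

g(x,y) separates as P(x) + Q(y) − 1, so its minimum is min P + min Q − 1.
P'(x) = 12x(x - 1)(x + 4) vanishes at x ∈ {-4, 0, 1}; Q'(y) = 12y(y + 1)(y + 3) vanishes at y ∈ {-3, -1, 0}.
Local minima of P (where P''>0): P(-4)=-384, P(1)=-9. Local minima of Q: Q(-3)=-27, Q(0)=0.
So the global minimum of g is P(-4) + Q(-3) − 1 = -384 − 27 − 1 = -412, attained at (-4, -3).

-412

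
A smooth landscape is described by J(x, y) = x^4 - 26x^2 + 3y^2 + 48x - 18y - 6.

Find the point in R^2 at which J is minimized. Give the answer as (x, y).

(-4, 3)

J(x,y) separates as P(x) + Q(y) − 6, so its minimum is min P + min Q − 6.
P'(x) = 4(x - 3)(x - 1)(x + 4) vanishes at x ∈ {-4, 1, 3}; Q'(y) = 6y - 18 vanishes at y ∈ {3}.
Local minima of P (where P''>0): P(-4)=-352, P(3)=-9. Local minima of Q: Q(3)=-27.
So the global minimum of J is P(-4) + Q(3) − 6 = -352 − 27 − 6 = -385, attained at (-4, 3).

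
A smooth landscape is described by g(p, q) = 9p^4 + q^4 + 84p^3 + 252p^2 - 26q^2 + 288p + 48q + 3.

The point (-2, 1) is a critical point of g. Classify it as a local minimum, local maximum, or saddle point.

The mixed partial ∂²g/∂p∂q is 0, so the Hessian at any point is diag(g_pp, g_qq) = diag(36(3p^2 + 14p + 14), 4(3q^2 - 13)).
At (-2, 1): H = diag(-72, -40).
Both eigenvalues are negative, so H is negative definite: a local maximum.

local maximum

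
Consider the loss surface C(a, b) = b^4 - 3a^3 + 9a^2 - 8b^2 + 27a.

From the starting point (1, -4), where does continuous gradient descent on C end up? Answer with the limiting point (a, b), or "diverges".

C is separable, so gradient descent decouples: a follows -∂C/∂a, b follows -∂C/∂b.
∂C/∂a = -9(a - 3)(a + 1); at a=1 this is 36, so a decreases.
∂C/∂b = 4b(b - 2)(b + 2); at b=-4 this is -192, so b increases.
a converges to its nearest critical value -1 (a local min of the a-part); b converges to -2. The iterate converges to (-1, -2).

(-1, -2)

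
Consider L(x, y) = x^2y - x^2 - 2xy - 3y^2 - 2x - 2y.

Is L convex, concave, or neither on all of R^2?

The term x^2y is cubic, so the Hessian is not constant.
∂²L/∂x² = 2y - 2, which takes both signs as y varies (negative for sufficiently negative y). A diagonal entry of the Hessian changing sign means the Hessian is neither positive- nor negative-semidefinite on all of R^2.

neither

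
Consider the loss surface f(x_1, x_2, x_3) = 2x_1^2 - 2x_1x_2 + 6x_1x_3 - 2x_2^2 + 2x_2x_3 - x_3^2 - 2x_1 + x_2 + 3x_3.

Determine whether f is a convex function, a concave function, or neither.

neither

f is quadratic, so its Hessian is the constant matrix H = [[4, -2, 6], [-2, -4, 2], [6, 2, -2]].
Leading principal minors: 4, -20, 120.
Neither pattern holds ⇒ H is indefinite ⇒ neither convex nor concave.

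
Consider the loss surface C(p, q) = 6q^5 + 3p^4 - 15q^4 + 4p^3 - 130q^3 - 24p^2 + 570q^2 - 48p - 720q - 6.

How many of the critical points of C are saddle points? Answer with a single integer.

6

C separates as a function of p plus a function of q, so ∇C=0 decouples.
∂C/∂p = 12(p - 2)(p + 1)(p + 2) = 0 at p ∈ {-2, -1, 2}; ∂C/∂q = 30(q - 3)(q - 2)(q - 1)(q + 4) = 0 at q ∈ {-4, 1, 2, 3}.
The Hessian is diagonal: diag(C_pp, C_qq). Second derivatives: C_pp(-2)=48, C_pp(-1)=-36, C_pp(2)=144; C_qq(-4)=-6300, C_qq(1)=300, C_qq(2)=-180, C_qq(3)=420.
Saddle points occur where the two diagonal entries have opposite signs: (-2, -4), (-2, 2), (-1, 1), (-1, 3), (2, -4), (2, 2). Count: 6.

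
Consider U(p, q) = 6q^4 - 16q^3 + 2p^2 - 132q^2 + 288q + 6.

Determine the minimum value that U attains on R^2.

U(p,q) separates as A(p) + B(q) + 6, so its minimum is min A + min B + 6.
A'(p) = 4p vanishes at p ∈ {0}; B'(q) = 24(q - 4)(q - 1)(q + 3) vanishes at q ∈ {-3, 1, 4}.
Local minima of A (where A''>0): A(0)=0. Local minima of B: B(-3)=-1134, B(4)=-448.
So the global minimum of U is A(0) + B(-3) + 6 = 0 − 1134 + 6 = -1128, attained at (0, -3).

-1128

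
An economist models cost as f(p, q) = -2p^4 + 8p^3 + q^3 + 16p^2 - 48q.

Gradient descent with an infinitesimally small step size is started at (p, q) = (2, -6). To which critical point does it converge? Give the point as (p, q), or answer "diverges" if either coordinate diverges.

diverges

f is separable, so gradient descent decouples: p follows -∂f/∂p, q follows -∂f/∂q.
∂f/∂p = -8p(p - 4)(p + 1); at p=2 this is 96, so p decreases.
∂f/∂q = 3(q - 4)(q + 4); at q=-6 this is 60, so q decreases.
The q-coordinate has no critical point in that direction and runs off to infinity.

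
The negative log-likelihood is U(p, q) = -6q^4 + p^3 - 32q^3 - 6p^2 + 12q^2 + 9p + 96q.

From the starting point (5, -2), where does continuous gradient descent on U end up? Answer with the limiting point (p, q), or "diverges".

(3, -1)

U is separable, so gradient descent decouples: p follows -∂U/∂p, q follows -∂U/∂q.
∂U/∂p = 3(p - 3)(p - 1); at p=5 this is 24, so p decreases.
∂U/∂q = -24(q - 1)(q + 1)(q + 4); at q=-2 this is -144, so q increases.
p converges to its nearest critical value 3 (a local min of the p-part); q converges to -1. The iterate converges to (3, -1).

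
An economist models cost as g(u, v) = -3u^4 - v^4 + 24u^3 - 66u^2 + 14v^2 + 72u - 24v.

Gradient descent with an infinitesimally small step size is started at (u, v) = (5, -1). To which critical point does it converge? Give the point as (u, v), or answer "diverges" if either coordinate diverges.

g is separable, so gradient descent decouples: u follows -∂g/∂u, v follows -∂g/∂v.
∂g/∂u = -12(u - 3)(u - 2)(u - 1); at u=5 this is -288, so u increases.
∂g/∂v = -4(v - 2)(v - 1)(v + 3); at v=-1 this is -48, so v increases.
The u-coordinate has no critical point in that direction and runs off to infinity.

diverges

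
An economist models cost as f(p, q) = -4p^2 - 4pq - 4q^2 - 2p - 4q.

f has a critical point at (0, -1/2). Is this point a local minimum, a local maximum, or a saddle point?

The Hessian of f is constant: H = [[-8, -4], [-4, -8]].
det(H) = (-8)·(-8) − (-4)² = 48.
det(H) > 0 and tr(H) = -16 < 0, so H is negative definite and the point is a local maximum.

local maximum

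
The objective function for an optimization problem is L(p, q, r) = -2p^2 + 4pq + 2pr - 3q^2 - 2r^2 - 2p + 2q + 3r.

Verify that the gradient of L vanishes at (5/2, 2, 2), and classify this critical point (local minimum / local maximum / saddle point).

local maximum

∇L = (-4p + 4q + 2r - 2, 4p - 6q + 2, 2p - 4r + 3); substituting (5/2, 2, 2) gives ∇L = (0, 0, 0), so (5/2, 2, 2) is indeed a critical point.
The Hessian is constant: H = [[-4, 4, 2], [4, -6, 0], [2, 0, -4]].
Leading principal minors: Δ₁ = -4, Δ₂ = 8, Δ₃ = -8.
The minors alternate sign starting negative (−, +, −), so H is negative definite: a local maximum.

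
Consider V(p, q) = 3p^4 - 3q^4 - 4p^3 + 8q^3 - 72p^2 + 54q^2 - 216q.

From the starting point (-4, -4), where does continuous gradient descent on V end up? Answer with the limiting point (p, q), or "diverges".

V is separable, so gradient descent decouples: p follows -∂V/∂p, q follows -∂V/∂q.
∂V/∂p = 12p(p - 4)(p + 3); at p=-4 this is -384, so p increases.
∂V/∂q = -12(q - 3)(q - 2)(q + 3); at q=-4 this is 504, so q decreases.
The q-coordinate has no critical point in that direction and runs off to infinity.

diverges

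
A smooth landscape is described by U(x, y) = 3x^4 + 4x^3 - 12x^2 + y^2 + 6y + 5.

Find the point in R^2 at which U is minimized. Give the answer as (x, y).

(-2, -3)

U(x,y) separates as P(x) + Q(y) + 5, so its minimum is min P + min Q + 5.
P'(x) = 12x(x - 1)(x + 2) vanishes at x ∈ {-2, 0, 1}; Q'(y) = 2y + 6 vanishes at y ∈ {-3}.
Local minima of P (where P''>0): P(-2)=-32, P(1)=-5. Local minima of Q: Q(-3)=-9.
So the global minimum of U is P(-2) + Q(-3) + 5 = -32 − 9 + 5 = -36, attained at (-2, -3).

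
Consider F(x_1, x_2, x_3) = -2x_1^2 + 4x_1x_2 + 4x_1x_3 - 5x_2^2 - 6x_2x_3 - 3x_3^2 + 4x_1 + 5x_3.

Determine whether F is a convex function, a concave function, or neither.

F is quadratic, so its Hessian is the constant matrix H = [[-4, 4, 4], [4, -10, -6], [4, -6, -6]].
Leading principal minors: -4, 24, -32.
Signs alternate −, +, − ⇒ H ≺ 0 ⇒ concave.

concave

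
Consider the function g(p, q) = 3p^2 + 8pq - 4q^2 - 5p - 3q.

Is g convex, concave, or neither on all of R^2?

g is quadratic, so its Hessian is the constant matrix H = [[6, 8], [8, -8]].
det(H) = -112, tr(H) = -2.
det(H) < 0, so H is indefinite: neither convex nor concave.

neither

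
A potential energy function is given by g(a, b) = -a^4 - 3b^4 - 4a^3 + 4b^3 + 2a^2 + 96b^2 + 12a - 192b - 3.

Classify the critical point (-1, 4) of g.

The mixed partial ∂²g/∂a∂b is 0, so the Hessian at any point is diag(g_aa, g_bb) = diag(4(-3a^2 - 6a + 1), 12(-3b^2 + 2b + 16)).
At (-1, 4): H = diag(16, -288).
The eigenvalues have opposite signs, so H is indefinite: a saddle point.

saddle point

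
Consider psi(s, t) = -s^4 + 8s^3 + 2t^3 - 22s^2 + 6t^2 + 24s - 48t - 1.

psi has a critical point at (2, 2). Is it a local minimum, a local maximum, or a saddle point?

local minimum

The mixed partial ∂²psi/∂s∂t is 0, so the Hessian at any point is diag(psi_ss, psi_tt) = diag(4(-3s^2 + 12s - 11), 12(t + 1)).
At (2, 2): H = diag(4, 36).
Both eigenvalues are positive, so H is positive definite: a local minimum.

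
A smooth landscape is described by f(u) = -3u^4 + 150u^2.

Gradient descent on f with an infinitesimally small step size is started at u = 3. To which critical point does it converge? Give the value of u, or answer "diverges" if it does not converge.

f'(u) = -12u(u - 5)(u + 5), so f'(3) = 576.
Gradient descent moves in the -f' direction, i.e. u is decreasing.
The nearest critical point in that direction is u = 0, where f'' = 300 > 0 (a local minimum). The iterate converges there.

0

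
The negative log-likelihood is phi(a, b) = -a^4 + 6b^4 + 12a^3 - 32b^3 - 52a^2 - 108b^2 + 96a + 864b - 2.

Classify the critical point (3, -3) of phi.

The mixed partial ∂²phi/∂a∂b is 0, so the Hessian at any point is diag(phi_aa, phi_bb) = diag(4(-3a^2 + 18a - 26), 24(3b^2 - 8b - 9)).
At (3, -3): H = diag(4, 1008).
Both eigenvalues are positive, so H is positive definite: a local minimum.

local minimum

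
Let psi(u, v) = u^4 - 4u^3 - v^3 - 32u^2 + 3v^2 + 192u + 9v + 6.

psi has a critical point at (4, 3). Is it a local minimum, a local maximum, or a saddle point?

The mixed partial ∂²psi/∂u∂v is 0, so the Hessian at any point is diag(psi_uu, psi_vv) = diag(4(3u^2 - 6u - 16), 6(-v + 1)).
At (4, 3): H = diag(32, -12).
The eigenvalues have opposite signs, so H is indefinite: a saddle point.

saddle point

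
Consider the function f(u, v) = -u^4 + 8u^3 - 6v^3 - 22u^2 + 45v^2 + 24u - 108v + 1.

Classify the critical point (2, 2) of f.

The mixed partial ∂²f/∂u∂v is 0, so the Hessian at any point is diag(f_uu, f_vv) = diag(4(-3u^2 + 12u - 11), 18(-2v + 5)).
At (2, 2): H = diag(4, 18).
Both eigenvalues are positive, so H is positive definite: a local minimum.

local minimum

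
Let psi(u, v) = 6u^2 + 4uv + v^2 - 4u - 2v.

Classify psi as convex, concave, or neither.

convex

psi is quadratic, so its Hessian is the constant matrix H = [[12, 4], [4, 2]].
det(H) = 8, tr(H) = 14.
det(H) > 0 and tr(H) > 0, so H is positive definite everywhere: convex.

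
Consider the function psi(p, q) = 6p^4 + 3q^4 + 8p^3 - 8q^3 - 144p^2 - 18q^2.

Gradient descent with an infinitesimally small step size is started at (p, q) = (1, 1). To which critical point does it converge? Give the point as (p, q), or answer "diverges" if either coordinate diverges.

(3, 3)

psi is separable, so gradient descent decouples: p follows -∂psi/∂p, q follows -∂psi/∂q.
∂psi/∂p = 24p(p - 3)(p + 4); at p=1 this is -240, so p increases.
∂psi/∂q = 12q(q - 3)(q + 1); at q=1 this is -48, so q increases.
p converges to its nearest critical value 3 (a local min of the p-part); q converges to 3. The iterate converges to (3, 3).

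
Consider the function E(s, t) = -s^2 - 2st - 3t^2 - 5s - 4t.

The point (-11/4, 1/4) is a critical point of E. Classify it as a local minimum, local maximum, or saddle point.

The Hessian of E is constant: H = [[-2, -2], [-2, -6]].
det(H) = (-2)·(-6) − (-2)² = 8.
det(H) > 0 and tr(H) = -8 < 0, so H is negative definite and the point is a local maximum.

local maximum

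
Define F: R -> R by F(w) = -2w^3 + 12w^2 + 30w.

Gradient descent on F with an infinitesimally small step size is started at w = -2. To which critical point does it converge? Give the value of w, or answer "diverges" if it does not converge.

F'(w) = -6(w - 5)(w + 1), so F'(-2) = -42.
Gradient descent moves in the -F' direction, i.e. w is increasing.
The nearest critical point in that direction is w = -1, where F'' = 36 > 0 (a local minimum). The iterate converges there.

-1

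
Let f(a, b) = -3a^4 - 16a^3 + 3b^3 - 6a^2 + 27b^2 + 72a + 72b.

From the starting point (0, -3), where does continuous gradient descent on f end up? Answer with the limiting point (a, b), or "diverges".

(-2, -2)

f is separable, so gradient descent decouples: a follows -∂f/∂a, b follows -∂f/∂b.
∂f/∂a = -12(a - 1)(a + 2)(a + 3); at a=0 this is 72, so a decreases.
∂f/∂b = 9(b + 2)(b + 4); at b=-3 this is -9, so b increases.
a converges to its nearest critical value -2 (a local min of the a-part); b converges to -2. The iterate converges to (-2, -2).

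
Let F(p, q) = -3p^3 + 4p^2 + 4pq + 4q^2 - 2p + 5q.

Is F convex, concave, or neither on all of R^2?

neither

The term -3p^3 is cubic, so the Hessian is not constant.
∂²F/∂p² = -18p + 8, which takes both signs as p varies (negative for sufficiently large p). A diagonal entry of the Hessian changing sign means the Hessian is neither positive- nor negative-semidefinite on all of R^2.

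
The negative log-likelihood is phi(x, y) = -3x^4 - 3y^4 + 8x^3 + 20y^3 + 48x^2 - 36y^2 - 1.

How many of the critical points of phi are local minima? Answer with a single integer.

1

phi separates as a function of x plus a function of y, so ∇phi=0 decouples.
∂phi/∂x = -12x(x - 4)(x + 2) = 0 at x ∈ {-2, 0, 4}; ∂phi/∂y = -12y(y - 3)(y - 2) = 0 at y ∈ {0, 2, 3}.
The Hessian is diagonal: diag(phi_xx, phi_yy). Second derivatives: phi_xx(-2)=-144, phi_xx(0)=96, phi_xx(4)=-288; phi_yy(0)=-72, phi_yy(2)=24, phi_yy(3)=-36.
Local minima occur where both diagonal entries positive: (0, 2). Count: 1.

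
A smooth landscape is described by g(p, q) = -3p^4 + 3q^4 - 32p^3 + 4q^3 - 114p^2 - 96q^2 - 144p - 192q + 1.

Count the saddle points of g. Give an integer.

5

g separates as a function of p plus a function of q, so ∇g=0 decouples.
∂g/∂p = -12(p + 1)(p + 3)(p + 4) = 0 at p ∈ {-4, -3, -1}; ∂g/∂q = 12(q - 4)(q + 1)(q + 4) = 0 at q ∈ {-4, -1, 4}.
The Hessian is diagonal: diag(g_pp, g_qq). Second derivatives: g_pp(-4)=-36, g_pp(-3)=24, g_pp(-1)=-72; g_qq(-4)=288, g_qq(-1)=-180, g_qq(4)=480.
Saddle points occur where the two diagonal entries have opposite signs: (-4, -4), (-4, 4), (-3, -1), (-1, -4), (-1, 4). Count: 5.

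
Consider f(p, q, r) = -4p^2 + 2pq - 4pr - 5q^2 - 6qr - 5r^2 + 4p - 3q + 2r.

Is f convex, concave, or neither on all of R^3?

f is quadratic, so its Hessian is the constant matrix H = [[-8, 2, -4], [2, -10, -6], [-4, -6, -10]].
Leading principal minors: -8, 76, -216.
Signs alternate −, +, − ⇒ H ≺ 0 ⇒ concave.

concave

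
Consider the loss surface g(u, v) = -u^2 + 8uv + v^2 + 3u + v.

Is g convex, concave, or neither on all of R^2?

neither

g is quadratic, so its Hessian is the constant matrix H = [[-2, 8], [8, 2]].
det(H) = -68, tr(H) = 0.
det(H) < 0, so H is indefinite: neither convex nor concave.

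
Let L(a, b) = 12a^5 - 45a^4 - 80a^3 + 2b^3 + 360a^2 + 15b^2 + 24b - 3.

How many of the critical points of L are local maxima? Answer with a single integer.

2

L separates as a function of a plus a function of b, so ∇L=0 decouples.
∂L/∂a = 60a(a - 3)(a - 2)(a + 2) = 0 at a ∈ {-2, 0, 2, 3}; ∂L/∂b = 6(b + 1)(b + 4) = 0 at b ∈ {-4, -1}.
The Hessian is diagonal: diag(L_aa, L_bb). Second derivatives: L_aa(-2)=-2400, L_aa(0)=720, L_aa(2)=-480, L_aa(3)=900; L_bb(-4)=-18, L_bb(-1)=18.
Local maxima occur where both diagonal entries negative: (-2, -4), (2, -4). Count: 2.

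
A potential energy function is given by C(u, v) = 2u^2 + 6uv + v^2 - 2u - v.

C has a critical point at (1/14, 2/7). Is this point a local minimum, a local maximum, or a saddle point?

saddle point

The Hessian of C is constant: H = [[4, 6], [6, 2]].
det(H) = 4·2 − 6² = -28.
Since det(H) < 0, H is indefinite and the critical point is a saddle point.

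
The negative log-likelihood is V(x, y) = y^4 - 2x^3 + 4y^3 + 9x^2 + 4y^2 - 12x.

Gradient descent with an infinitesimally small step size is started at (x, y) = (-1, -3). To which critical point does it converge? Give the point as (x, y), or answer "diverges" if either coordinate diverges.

V is separable, so gradient descent decouples: x follows -∂V/∂x, y follows -∂V/∂y.
∂V/∂x = -6(x - 2)(x - 1); at x=-1 this is -36, so x increases.
∂V/∂y = 4y(y + 1)(y + 2); at y=-3 this is -24, so y increases.
x converges to its nearest critical value 1 (a local min of the x-part); y converges to -2. The iterate converges to (1, -2).

(1, -2)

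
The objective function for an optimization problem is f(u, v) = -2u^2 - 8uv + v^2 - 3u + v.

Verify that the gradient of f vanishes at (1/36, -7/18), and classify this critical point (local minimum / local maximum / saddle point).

saddle point

∇f = (-4u - 8v - 3, -8u + 2v + 1); substituting (1/36, -7/18) gives ∇f = (0, 0), so (1/36, -7/18) is indeed a critical point.
The Hessian of f is constant: H = [[-4, -8], [-8, 2]].
det(H) = (-4)·2 − (-8)² = -72.
Since det(H) < 0, H is indefinite and the critical point is a saddle point.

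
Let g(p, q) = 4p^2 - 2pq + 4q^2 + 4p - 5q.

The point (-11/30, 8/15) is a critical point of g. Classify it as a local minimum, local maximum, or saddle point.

local minimum

The Hessian of g is constant: H = [[8, -2], [-2, 8]].
det(H) = 8·8 − (-2)² = 60.
det(H) > 0 and tr(H) = 16 > 0, so H is positive definite and the point is a local minimum.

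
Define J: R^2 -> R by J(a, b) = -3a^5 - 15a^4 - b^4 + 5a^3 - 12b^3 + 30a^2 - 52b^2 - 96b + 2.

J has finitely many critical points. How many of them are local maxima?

J separates as a function of a plus a function of b, so ∇J=0 decouples.
∂J/∂a = -15a(a - 1)(a + 1)(a + 4) = 0 at a ∈ {-4, -1, 0, 1}; ∂J/∂b = -4(b + 2)(b + 3)(b + 4) = 0 at b ∈ {-4, -3, -2}.
The Hessian is diagonal: diag(J_aa, J_bb). Second derivatives: J_aa(-4)=900, J_aa(-1)=-90, J_aa(0)=60, J_aa(1)=-150; J_bb(-4)=-8, J_bb(-3)=4, J_bb(-2)=-8.
Local maxima occur where both diagonal entries negative: (-1, -4), (-1, -2), (1, -4), (1, -2). Count: 4.

4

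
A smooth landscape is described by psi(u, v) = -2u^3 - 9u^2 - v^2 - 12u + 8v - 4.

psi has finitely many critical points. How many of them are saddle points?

1

psi separates as a function of u plus a function of v, so ∇psi=0 decouples.
∂psi/∂u = -6(u + 1)(u + 2) = 0 at u ∈ {-2, -1}; ∂psi/∂v = -2(v - 4) = 0 at v ∈ {4}.
The Hessian is diagonal: diag(psi_uu, psi_vv). Second derivatives: psi_uu(-2)=6, psi_uu(-1)=-6; psi_vv(4)=-2.
Saddle points occur where the two diagonal entries have opposite signs: (-2, 4). Count: 1.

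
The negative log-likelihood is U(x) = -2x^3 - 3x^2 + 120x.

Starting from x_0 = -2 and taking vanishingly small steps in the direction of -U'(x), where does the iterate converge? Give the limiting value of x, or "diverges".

-5

U'(x) = -6(x - 4)(x + 5), so U'(-2) = 108.
Gradient descent moves in the -U' direction, i.e. x is decreasing.
The nearest critical point in that direction is x = -5, where U'' = 54 > 0 (a local minimum). The iterate converges there.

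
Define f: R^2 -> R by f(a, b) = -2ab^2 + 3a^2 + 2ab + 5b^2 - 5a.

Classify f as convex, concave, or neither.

neither

The term -2ab^2 is cubic, so the Hessian is not constant.
∂²f/∂b² = -4a + 10, which takes both signs as a varies (negative for sufficiently large a). A diagonal entry of the Hessian changing sign means the Hessian is neither positive- nor negative-semidefinite on all of R^2.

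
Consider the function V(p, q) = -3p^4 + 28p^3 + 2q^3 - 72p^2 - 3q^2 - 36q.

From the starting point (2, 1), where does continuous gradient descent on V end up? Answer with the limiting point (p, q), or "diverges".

(3, 3)

V is separable, so gradient descent decouples: p follows -∂V/∂p, q follows -∂V/∂q.
∂V/∂p = -12p(p - 4)(p - 3); at p=2 this is -48, so p increases.
∂V/∂q = 6(q - 3)(q + 2); at q=1 this is -36, so q increases.
p converges to its nearest critical value 3 (a local min of the p-part); q converges to 3. The iterate converges to (3, 3).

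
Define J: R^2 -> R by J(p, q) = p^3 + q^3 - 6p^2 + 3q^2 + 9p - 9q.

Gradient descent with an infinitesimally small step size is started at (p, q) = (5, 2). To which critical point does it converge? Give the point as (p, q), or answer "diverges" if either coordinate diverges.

J is separable, so gradient descent decouples: p follows -∂J/∂p, q follows -∂J/∂q.
∂J/∂p = 3(p - 3)(p - 1); at p=5 this is 24, so p decreases.
∂J/∂q = 3(q - 1)(q + 3); at q=2 this is 15, so q decreases.
p converges to its nearest critical value 3 (a local min of the p-part); q converges to 1. The iterate converges to (3, 1).

(3, 1)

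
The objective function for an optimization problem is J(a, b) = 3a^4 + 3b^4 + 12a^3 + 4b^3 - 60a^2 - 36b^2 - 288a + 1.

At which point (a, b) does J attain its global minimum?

J(a,b) separates as P(a) + Q(b) + 1, so its minimum is min P + min Q + 1.
P'(a) = 12(a - 3)(a + 2)(a + 4) vanishes at a ∈ {-4, -2, 3}; Q'(b) = 12b(b - 2)(b + 3) vanishes at b ∈ {-3, 0, 2}.
Local minima of P (where P''>0): P(-4)=192, P(3)=-837. Local minima of Q: Q(-3)=-189, Q(2)=-64.
So the global minimum of J is P(3) + Q(-3) + 1 = -837 − 189 + 1 = -1025, attained at (3, -3).

(3, -3)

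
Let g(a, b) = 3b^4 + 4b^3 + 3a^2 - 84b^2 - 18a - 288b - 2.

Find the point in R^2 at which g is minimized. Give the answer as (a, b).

(3, 4)

g(a,b) separates as P(a) + Q(b) − 2, so its minimum is min P + min Q − 2.
P'(a) = 6a - 18 vanishes at a ∈ {3}; Q'(b) = 12(b - 4)(b + 2)(b + 3) vanishes at b ∈ {-3, -2, 4}.
Local minima of P (where P''>0): P(3)=-27. Local minima of Q: Q(-3)=243, Q(4)=-1472.
So the global minimum of g is P(3) + Q(4) − 2 = -27 − 1472 − 2 = -1501, attained at (3, 4).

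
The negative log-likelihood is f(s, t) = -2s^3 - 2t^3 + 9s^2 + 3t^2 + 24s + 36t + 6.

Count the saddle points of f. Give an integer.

2

f separates as a function of s plus a function of t, so ∇f=0 decouples.
∂f/∂s = -6(s - 4)(s + 1) = 0 at s ∈ {-1, 4}; ∂f/∂t = -6(t - 3)(t + 2) = 0 at t ∈ {-2, 3}.
The Hessian is diagonal: diag(f_ss, f_tt). Second derivatives: f_ss(-1)=30, f_ss(4)=-30; f_tt(-2)=30, f_tt(3)=-30.
Saddle points occur where the two diagonal entries have opposite signs: (-1, 3), (4, -2). Count: 2.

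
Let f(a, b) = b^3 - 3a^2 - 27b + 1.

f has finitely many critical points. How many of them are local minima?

f separates as a function of a plus a function of b, so ∇f=0 decouples.
∂f/∂a = -6a = 0 at a ∈ {0}; ∂f/∂b = 3(b - 3)(b + 3) = 0 at b ∈ {-3, 3}.
The Hessian is diagonal: diag(f_aa, f_bb). Second derivatives: f_aa(0)=-6; f_bb(-3)=-18, f_bb(3)=18.
Local minima occur where both diagonal entries positive: none. Count: 0.

0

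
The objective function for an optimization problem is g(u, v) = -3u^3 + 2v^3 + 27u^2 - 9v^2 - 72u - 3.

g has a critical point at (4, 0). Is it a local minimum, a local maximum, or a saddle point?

local maximum

The mixed partial ∂²g/∂u∂v is 0, so the Hessian at any point is diag(g_uu, g_vv) = diag(18(-u + 3), 6(2v - 3)).
At (4, 0): H = diag(-18, -18).
Both eigenvalues are negative, so H is negative definite: a local maximum.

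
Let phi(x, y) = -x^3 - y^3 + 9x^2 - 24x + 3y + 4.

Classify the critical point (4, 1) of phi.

local maximum

The mixed partial ∂²phi/∂x∂y is 0, so the Hessian at any point is diag(phi_xx, phi_yy) = diag(6(-x + 3), -6y).
At (4, 1): H = diag(-6, -6).
Both eigenvalues are negative, so H is negative definite: a local maximum.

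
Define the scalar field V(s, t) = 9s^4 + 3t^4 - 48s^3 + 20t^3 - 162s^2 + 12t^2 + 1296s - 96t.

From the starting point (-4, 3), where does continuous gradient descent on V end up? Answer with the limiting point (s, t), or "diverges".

(-3, 1)

V is separable, so gradient descent decouples: s follows -∂V/∂s, t follows -∂V/∂t.
∂V/∂s = 36(s - 4)(s - 3)(s + 3); at s=-4 this is -2016, so s increases.
∂V/∂t = 12(t - 1)(t + 2)(t + 4); at t=3 this is 840, so t decreases.
s converges to its nearest critical value -3 (a local min of the s-part); t converges to 1. The iterate converges to (-3, 1).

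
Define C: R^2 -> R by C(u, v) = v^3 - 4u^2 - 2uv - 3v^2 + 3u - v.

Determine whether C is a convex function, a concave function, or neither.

neither

The term v^3 is cubic, so the Hessian is not constant.
∂²C/∂v² = 6v - 6, which takes both signs as v varies (negative for sufficiently negative v). A diagonal entry of the Hessian changing sign means the Hessian is neither positive- nor negative-semidefinite on all of R^2.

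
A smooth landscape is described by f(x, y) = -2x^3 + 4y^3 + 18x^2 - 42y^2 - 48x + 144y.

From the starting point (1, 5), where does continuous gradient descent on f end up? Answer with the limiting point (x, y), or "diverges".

(2, 4)

f is separable, so gradient descent decouples: x follows -∂f/∂x, y follows -∂f/∂y.
∂f/∂x = -6(x - 4)(x - 2); at x=1 this is -18, so x increases.
∂f/∂y = 12(y - 4)(y - 3); at y=5 this is 24, so y decreases.
x converges to its nearest critical value 2 (a local min of the x-part); y converges to 4. The iterate converges to (2, 4).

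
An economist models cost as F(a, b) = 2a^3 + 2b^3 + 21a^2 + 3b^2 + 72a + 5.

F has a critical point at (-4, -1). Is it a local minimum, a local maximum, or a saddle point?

local maximum

The mixed partial ∂²F/∂a∂b is 0, so the Hessian at any point is diag(F_aa, F_bb) = diag(6(2a + 7), 6(2b + 1)).
At (-4, -1): H = diag(-6, -6).
Both eigenvalues are negative, so H is negative definite: a local maximum.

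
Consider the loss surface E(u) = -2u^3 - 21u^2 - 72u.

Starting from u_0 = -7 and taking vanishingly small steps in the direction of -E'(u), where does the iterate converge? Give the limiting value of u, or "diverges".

-4

E'(u) = -6(u + 3)(u + 4), so E'(-7) = -72.
Gradient descent moves in the -E' direction, i.e. u is increasing.
The nearest critical point in that direction is u = -4, where E'' = 6 > 0 (a local minimum). The iterate converges there.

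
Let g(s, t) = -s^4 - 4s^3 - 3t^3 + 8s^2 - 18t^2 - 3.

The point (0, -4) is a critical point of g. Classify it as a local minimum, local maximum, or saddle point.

The mixed partial ∂²g/∂s∂t is 0, so the Hessian at any point is diag(g_ss, g_tt) = diag(4(-3s^2 - 6s + 4), -18(t + 2)).
At (0, -4): H = diag(16, 36).
Both eigenvalues are positive, so H is positive definite: a local minimum.

local minimum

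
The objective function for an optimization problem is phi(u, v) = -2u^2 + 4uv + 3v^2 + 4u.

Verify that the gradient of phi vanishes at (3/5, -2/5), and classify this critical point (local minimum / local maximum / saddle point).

saddle point

∇phi = (-4u + 4v + 4, 4u + 6v); substituting (3/5, -2/5) gives ∇phi = (0, 0), so (3/5, -2/5) is indeed a critical point.
The Hessian of phi is constant: H = [[-4, 4], [4, 6]].
det(H) = (-4)·6 − 4² = -40.
Since det(H) < 0, H is indefinite and the critical point is a saddle point.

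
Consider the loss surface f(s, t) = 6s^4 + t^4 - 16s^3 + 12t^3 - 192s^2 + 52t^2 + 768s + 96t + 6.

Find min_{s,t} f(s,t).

-3642

f(s,t) separates as P(s) + Q(t) + 6, so its minimum is min P + min Q + 6.
P'(s) = 24(s - 4)(s - 2)(s + 4) vanishes at s ∈ {-4, 2, 4}; Q'(t) = 4(t + 2)(t + 3)(t + 4) vanishes at t ∈ {-4, -3, -2}.
Local minima of P (where P''>0): P(-4)=-3584, P(4)=512. Local minima of Q: Q(-4)=-64, Q(-2)=-64.
So the global minimum of f is P(-4) + Q(-4) + 6 = -3584 − 64 + 6 = -3642, attained at (-4, -4).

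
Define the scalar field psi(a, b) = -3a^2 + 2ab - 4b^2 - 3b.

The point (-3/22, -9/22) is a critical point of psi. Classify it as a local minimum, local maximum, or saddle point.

local maximum

The Hessian of psi is constant: H = [[-6, 2], [2, -8]].
det(H) = (-6)·(-8) − 2² = 44.
det(H) > 0 and tr(H) = -14 < 0, so H is negative definite and the point is a local maximum.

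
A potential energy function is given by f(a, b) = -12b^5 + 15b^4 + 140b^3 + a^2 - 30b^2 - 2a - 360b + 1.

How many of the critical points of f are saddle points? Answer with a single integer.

2

f separates as a function of a plus a function of b, so ∇f=0 decouples.
∂f/∂a = 2(a - 1) = 0 at a ∈ {1}; ∂f/∂b = -60(b - 3)(b - 1)(b + 1)(b + 2) = 0 at b ∈ {-2, -1, 1, 3}.
The Hessian is diagonal: diag(f_aa, f_bb). Second derivatives: f_aa(1)=2; f_bb(-2)=900, f_bb(-1)=-480, f_bb(1)=720, f_bb(3)=-2400.
Saddle points occur where the two diagonal entries have opposite signs: (1, -1), (1, 3). Count: 2.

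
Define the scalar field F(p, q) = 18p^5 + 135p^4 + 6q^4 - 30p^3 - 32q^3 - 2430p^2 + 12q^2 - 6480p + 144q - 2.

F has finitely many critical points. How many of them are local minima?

4

F separates as a function of p plus a function of q, so ∇F=0 decouples.
∂F/∂p = 90(p - 3)(p + 2)(p + 3)(p + 4) = 0 at p ∈ {-4, -3, -2, 3}; ∂F/∂q = 24(q - 3)(q - 2)(q + 1) = 0 at q ∈ {-1, 2, 3}.
The Hessian is diagonal: diag(F_pp, F_qq). Second derivatives: F_pp(-4)=-1260, F_pp(-3)=540, F_pp(-2)=-900, F_pp(3)=18900; F_qq(-1)=288, F_qq(2)=-72, F_qq(3)=96.
Local minima occur where both diagonal entries positive: (-3, -1), (-3, 3), (3, -1), (3, 3). Count: 4.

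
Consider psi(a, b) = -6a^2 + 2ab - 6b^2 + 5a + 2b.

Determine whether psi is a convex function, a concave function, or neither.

psi is quadratic, so its Hessian is the constant matrix H = [[-12, 2], [2, -12]].
det(H) = 140, tr(H) = -24.
det(H) > 0 and tr(H) < 0, so H is negative definite everywhere: concave.

concave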